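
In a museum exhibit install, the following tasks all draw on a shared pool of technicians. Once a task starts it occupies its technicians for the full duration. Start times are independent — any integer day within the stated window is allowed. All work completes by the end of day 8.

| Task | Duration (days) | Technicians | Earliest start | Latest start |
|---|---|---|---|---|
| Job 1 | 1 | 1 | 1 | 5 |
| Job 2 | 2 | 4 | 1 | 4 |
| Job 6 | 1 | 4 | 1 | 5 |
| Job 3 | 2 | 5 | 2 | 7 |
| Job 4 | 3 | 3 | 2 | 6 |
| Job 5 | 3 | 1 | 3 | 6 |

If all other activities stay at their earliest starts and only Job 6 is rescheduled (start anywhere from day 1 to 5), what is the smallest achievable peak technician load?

Job 6@1: d1:9  d2:12  d3:9  d4:4  d5:1  d6:0  d7:0  d8:0 → peak 12
Job 6@2: d1:5  d2:16  d3:9  d4:4  d5:1  d6:0  d7:0  d8:0 → peak 16
Job 6@3: d1:5  d2:12  d3:13  d4:4  d5:1  d6:0  d7:0  d8:0 → peak 13
Job 6@4: d1:5  d2:12  d3:9  d4:8  d5:1  d6:0  d7:0  d8:0 → peak 12
Job 6@5: d1:5  d2:12  d3:9  d4:4  d5:5  d6:0  d7:0  d8:0 → peak 12
Best is Job 6@1, peak 12.

12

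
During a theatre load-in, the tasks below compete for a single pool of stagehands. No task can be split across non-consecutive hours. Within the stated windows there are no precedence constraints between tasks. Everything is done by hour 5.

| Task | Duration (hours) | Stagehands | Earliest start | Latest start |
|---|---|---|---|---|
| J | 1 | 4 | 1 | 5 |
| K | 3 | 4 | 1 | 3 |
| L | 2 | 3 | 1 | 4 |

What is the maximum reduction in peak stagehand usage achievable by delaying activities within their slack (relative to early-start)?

Early-start peak: h1:11  h2:7  h3:4  h4:0  h5:0 ⇒ 11.
Leveled (J@1, K@2, L@1): h1:7  h2:7  h3:4  h4:4  h5:0 ⇒ 7.
Reduction 11 − 7 = 4.

4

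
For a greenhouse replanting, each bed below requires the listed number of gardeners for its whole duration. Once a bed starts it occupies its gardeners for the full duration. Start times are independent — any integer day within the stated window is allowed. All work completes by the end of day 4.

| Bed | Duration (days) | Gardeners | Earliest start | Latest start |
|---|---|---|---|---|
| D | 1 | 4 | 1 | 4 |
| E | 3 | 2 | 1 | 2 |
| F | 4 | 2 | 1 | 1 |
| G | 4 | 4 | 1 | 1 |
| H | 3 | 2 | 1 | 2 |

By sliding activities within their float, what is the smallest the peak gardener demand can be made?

Early-start (D@1, E@1, F@1, G@1, H@1) gives peak 14: d1:14  d2:10  d3:10  d4:6.
Shift E→2, H→2.
Schedule D@1, E@2, F@1, G@1, H@2: d1:10  d2:10  d3:10  d4:10 — peak 10.
Total gardener-days = 40 over 4 days ⇒ peak ≥ ⌈40/4⌉ = 10, so 10 is optimal.

10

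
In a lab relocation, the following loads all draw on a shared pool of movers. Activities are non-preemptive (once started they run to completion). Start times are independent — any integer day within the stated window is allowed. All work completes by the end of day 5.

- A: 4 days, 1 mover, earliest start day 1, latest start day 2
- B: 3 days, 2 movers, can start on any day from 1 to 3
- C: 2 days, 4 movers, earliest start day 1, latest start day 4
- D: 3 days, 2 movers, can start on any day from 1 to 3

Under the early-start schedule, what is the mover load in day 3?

At early start, day 3 has: A, B, D.
Demand: 1 + 2 + 2 = 5.

5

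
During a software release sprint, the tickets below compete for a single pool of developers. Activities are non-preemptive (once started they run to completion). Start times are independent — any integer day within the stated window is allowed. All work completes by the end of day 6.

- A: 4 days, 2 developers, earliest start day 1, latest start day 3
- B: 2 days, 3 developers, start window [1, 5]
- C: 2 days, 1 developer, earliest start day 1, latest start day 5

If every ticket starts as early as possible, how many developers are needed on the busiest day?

Early-start schedule: A@1, B@1, C@1.
Load per day: day 1: 6, day 2: 6, day 3: 2, day 4: 2, day 5: 0, day 6: 0.
Peak is 6.

6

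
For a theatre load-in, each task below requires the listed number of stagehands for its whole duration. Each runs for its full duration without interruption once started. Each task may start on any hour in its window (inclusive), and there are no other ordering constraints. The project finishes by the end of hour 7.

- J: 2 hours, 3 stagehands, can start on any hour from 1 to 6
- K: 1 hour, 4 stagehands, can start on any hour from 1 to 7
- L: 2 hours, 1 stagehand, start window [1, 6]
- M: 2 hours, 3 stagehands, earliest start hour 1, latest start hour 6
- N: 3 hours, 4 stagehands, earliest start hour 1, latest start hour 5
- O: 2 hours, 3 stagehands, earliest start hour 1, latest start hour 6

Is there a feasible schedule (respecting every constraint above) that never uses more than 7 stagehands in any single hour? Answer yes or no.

Schedule J@1, K@1, L@2, M@2, N@4, O@3: h1:7  h2:7  h3:7  h4:7  h5:4  h6:4  h7:0 — peak 7 ≤ 7.

yes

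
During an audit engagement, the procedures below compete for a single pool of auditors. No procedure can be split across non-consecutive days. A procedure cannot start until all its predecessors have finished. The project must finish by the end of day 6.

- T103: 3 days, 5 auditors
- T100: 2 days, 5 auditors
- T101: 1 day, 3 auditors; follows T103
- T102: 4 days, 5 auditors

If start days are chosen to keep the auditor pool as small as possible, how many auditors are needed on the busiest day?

Early-start (T103@1, T100@1, T101@4, T102@1) gives peak 15: d1:15  d2:15  d3:10  d4:8  d5:0  d6:0.
Shift T102→3.
Schedule T103@1, T100@1, T101@4, T102@3: d1:10  d2:10  d3:10  d4:8  d5:5  d6:5 — peak 10.

10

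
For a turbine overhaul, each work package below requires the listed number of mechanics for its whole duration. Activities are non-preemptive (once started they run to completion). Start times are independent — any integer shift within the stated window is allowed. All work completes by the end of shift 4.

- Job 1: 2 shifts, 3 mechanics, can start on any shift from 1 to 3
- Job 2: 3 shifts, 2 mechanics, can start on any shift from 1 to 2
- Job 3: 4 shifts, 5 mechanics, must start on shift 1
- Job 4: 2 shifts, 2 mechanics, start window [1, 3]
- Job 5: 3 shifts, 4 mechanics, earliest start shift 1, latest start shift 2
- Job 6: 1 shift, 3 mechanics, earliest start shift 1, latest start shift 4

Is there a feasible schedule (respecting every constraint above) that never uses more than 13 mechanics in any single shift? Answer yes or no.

no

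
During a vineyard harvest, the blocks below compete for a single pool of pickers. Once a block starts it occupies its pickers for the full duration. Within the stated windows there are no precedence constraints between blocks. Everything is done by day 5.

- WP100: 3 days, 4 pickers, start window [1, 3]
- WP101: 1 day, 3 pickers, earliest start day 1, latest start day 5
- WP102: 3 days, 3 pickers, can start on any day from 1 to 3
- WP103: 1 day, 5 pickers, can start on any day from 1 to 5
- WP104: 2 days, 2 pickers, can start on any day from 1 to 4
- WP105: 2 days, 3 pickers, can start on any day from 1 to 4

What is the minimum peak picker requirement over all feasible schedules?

Early-start (WP100@1, WP101@1, WP102@1, WP103@1, WP104@1, WP105@1) gives peak 20: d1:20  d2:12  d3:7  d4:0  d5:0.
Shift WP102→2, WP103→5, WP105→4.
Schedule WP100@1, WP101@1, WP102@2, WP103@5, WP104@1, WP105@4: d1:9  d2:9  d3:7  d4:6  d5:8 — peak 9.

9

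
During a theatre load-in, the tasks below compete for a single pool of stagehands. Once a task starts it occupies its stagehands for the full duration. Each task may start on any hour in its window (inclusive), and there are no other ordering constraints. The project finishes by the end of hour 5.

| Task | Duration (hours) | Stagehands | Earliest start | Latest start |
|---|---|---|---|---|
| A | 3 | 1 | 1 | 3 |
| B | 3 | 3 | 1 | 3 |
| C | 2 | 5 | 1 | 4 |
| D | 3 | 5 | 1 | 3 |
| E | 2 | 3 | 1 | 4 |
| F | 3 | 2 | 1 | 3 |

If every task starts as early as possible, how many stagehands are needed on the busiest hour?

19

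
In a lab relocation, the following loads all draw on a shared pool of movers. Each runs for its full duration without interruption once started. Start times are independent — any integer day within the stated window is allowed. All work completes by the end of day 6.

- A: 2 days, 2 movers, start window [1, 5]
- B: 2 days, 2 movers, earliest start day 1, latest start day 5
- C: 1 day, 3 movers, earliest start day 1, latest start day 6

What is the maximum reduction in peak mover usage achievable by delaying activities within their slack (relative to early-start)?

4

Early-start peak: d1:7  d2:4  d3:0  d4:0  d5:0  d6:0 ⇒ 7.
Leveled (A@1, B@3, C@5): d1:2  d2:2  d3:2  d4:2  d5:3  d6:0 ⇒ 3.
Reduction 7 − 3 = 4.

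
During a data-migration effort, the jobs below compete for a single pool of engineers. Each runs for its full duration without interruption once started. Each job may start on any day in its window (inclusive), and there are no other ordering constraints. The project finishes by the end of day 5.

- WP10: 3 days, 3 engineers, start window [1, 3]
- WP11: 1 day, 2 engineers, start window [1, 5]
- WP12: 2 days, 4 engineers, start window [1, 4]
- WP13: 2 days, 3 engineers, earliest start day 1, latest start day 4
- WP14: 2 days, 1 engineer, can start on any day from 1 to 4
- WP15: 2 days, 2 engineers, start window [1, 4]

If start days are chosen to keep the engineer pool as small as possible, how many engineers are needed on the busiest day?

7

Early-start (WP10@1, WP11@1, WP12@1, WP13@1, WP14@1, WP15@1) gives peak 15: d1:15  d2:13  d3:3  d4:0  d5:0.
Shift WP12→2, WP13→4, WP14→4, WP15→4.
Schedule WP10@1, WP11@1, WP12@2, WP13@4, WP14@4, WP15@4: d1:5  d2:7  d3:7  d4:6  d5:6 — peak 7.
Total engineer-days = 31 over 5 days ⇒ peak ≥ ⌈31/5⌉ = 7, so 7 is optimal.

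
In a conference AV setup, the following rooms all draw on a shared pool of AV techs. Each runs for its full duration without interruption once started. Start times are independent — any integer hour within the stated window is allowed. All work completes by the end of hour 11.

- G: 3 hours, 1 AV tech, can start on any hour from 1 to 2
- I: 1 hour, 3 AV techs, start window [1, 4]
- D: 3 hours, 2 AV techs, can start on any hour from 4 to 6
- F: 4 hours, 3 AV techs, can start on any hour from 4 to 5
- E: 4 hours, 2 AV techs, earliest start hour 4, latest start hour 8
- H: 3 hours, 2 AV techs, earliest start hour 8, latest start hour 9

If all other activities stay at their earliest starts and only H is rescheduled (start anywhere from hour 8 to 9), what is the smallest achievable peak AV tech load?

7

H@8: h1:4  h2:1  h3:1  h4:7  h5:7  h6:7  h7:5  h8:2  h9:2  h10:2  h11:0 → peak 7
H@9: h1:4  h2:1  h3:1  h4:7  h5:7  h6:7  h7:5  h8:0  h9:2  h10:2  h11:2 → peak 7
Best is H@8, peak 7.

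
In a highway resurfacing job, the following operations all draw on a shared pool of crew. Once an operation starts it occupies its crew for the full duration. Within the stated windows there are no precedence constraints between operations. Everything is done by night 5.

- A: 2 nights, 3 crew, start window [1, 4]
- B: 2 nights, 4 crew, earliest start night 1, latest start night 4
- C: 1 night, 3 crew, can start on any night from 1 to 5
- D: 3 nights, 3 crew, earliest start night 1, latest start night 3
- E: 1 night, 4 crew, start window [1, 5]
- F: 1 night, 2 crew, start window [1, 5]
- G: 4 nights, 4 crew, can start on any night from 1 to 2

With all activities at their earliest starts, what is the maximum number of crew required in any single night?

23

Early-start schedule: A@1, B@1, C@1, D@1, E@1, F@1, G@1.
Load per night: night 1: 23, night 2: 14, night 3: 7, night 4: 4, night 5: 0.
Peak is 23.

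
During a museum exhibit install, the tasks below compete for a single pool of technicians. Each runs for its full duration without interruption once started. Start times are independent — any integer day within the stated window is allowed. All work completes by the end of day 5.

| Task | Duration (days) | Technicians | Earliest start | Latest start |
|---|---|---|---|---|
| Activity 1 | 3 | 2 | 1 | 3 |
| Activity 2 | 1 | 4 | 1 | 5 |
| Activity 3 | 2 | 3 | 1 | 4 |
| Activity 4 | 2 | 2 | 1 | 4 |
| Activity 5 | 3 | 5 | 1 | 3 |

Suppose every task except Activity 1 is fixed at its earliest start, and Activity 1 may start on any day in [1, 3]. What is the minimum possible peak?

Activity 1@1: d1:16  d2:12  d3:7  d4:0  d5:0 → peak 16
Activity 1@2: d1:14  d2:12  d3:7  d4:2  d5:0 → peak 14
Activity 1@3: d1:14  d2:10  d3:7  d4:2  d5:2 → peak 14
Best is Activity 1@2, peak 14.

14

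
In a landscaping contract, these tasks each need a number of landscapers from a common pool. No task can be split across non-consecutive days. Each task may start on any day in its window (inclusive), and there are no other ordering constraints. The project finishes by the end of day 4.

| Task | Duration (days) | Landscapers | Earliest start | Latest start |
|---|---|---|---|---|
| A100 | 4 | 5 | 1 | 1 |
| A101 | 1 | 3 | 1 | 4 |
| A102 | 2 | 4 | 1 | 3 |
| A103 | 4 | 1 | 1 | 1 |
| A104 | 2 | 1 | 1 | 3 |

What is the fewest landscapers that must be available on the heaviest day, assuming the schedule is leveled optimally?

Early-start (A100@1, A101@1, A102@1, A103@1, A104@1) gives peak 14: d1:14  d2:11  d3:6  d4:6.
Shift A102→3.
Schedule A100@1, A101@1, A102@3, A103@1, A104@1: d1:10  d2:7  d3:10  d4:10 — peak 10.
Total landscaper-days = 37 over 4 days ⇒ peak ≥ ⌈37/4⌉ = 10, so 10 is optimal.

10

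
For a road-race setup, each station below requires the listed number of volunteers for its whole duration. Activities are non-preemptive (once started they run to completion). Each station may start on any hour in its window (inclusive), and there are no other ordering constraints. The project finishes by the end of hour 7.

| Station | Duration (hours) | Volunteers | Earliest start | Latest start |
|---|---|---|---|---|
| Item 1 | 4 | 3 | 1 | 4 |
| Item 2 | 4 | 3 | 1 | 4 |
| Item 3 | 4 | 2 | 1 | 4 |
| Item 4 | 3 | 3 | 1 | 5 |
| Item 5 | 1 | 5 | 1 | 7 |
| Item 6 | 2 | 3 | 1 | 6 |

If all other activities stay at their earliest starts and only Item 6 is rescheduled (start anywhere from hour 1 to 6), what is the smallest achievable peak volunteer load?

Item 6@1: h1:19  h2:14  h3:11  h4:8  h5:0  h6:0  h7:0 → peak 19
Item 6@2: h1:16  h2:14  h3:14  h4:8  h5:0  h6:0  h7:0 → peak 16
Item 6@3: h1:16  h2:11  h3:14  h4:11  h5:0  h6:0  h7:0 → peak 16
Item 6@4: h1:16  h2:11  h3:11  h4:11  h5:3  h6:0  h7:0 → peak 16
Item 6@5: h1:16  h2:11  h3:11  h4:8  h5:3  h6:3  h7:0 → peak 16
Item 6@6: h1:16  h2:11  h3:11  h4:8  h5:0  h6:3  h7:3 → peak 16
Best is Item 6@2, peak 16.

16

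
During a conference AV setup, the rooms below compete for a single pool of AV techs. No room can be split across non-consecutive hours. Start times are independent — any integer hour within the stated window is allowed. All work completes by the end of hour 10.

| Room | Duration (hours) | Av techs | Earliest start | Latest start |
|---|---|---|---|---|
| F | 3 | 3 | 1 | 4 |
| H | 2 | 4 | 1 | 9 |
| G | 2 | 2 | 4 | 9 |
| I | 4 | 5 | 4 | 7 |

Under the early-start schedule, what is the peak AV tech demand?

7

Early-start schedule: F@1, H@1, G@4, I@4.
Load per hour: hour 1: 7, hour 2: 7, hour 3: 3, hour 4: 7, hour 5: 7, hour 6: 5, hour 7: 5, hour 8: 0, hour 9: 0, hour 10: 0.
Peak is 7.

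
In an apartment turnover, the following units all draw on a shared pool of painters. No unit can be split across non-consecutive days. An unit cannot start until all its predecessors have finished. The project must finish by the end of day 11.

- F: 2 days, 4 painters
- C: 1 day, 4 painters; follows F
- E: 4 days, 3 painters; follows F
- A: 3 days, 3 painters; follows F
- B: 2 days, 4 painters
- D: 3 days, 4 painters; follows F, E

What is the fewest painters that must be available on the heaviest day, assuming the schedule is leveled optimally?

7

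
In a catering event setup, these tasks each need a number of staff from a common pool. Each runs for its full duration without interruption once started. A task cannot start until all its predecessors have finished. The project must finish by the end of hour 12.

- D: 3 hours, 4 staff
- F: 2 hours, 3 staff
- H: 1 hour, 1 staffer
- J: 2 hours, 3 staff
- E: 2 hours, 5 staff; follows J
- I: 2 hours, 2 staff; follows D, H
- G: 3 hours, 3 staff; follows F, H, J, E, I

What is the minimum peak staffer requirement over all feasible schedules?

5

Early-start (D@1, F@1, H@1, J@1, E@3, I@4, G@6) gives peak 11: h1:11  h2:10  h3:9  h4:7  h5:2  h6:3  h7:3  h8:3  h9:0  h10:0  h11:0  h12:0.
Shift F→4, J→6, E→8, G→10.
Schedule D@1, F@4, H@1, J@6, E@8, I@4, G@10: h1:5  h2:4  h3:4  h4:5  h5:5  h6:3  h7:3  h8:5  h9:5  h10:3  h11:3  h12:3 — peak 5.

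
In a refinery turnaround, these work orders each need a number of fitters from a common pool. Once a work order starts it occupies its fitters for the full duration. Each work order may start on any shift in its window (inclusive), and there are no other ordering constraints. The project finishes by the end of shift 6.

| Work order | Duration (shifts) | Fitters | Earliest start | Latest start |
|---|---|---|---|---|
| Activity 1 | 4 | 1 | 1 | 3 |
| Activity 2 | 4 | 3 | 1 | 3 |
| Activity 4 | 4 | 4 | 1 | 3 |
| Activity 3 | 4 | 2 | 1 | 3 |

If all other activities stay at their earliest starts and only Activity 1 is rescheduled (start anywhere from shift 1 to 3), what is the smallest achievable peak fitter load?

10

Activity 1@1: s1:10  s2:10  s3:10  s4:10  s5:0  s6:0 → peak 10
Activity 1@2: s1:9  s2:10  s3:10  s4:10  s5:1  s6:0 → peak 10
Activity 1@3: s1:9  s2:9  s3:10  s4:10  s5:1  s6:1 → peak 10
Best is Activity 1@1, peak 10.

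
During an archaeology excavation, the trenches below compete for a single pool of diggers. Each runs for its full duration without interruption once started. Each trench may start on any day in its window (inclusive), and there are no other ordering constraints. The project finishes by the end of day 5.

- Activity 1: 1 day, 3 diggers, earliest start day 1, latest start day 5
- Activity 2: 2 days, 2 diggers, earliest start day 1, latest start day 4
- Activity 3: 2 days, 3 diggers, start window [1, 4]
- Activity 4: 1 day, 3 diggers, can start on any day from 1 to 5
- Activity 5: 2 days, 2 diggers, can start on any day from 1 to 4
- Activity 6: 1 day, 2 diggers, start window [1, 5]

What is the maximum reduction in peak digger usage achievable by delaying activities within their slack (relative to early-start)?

10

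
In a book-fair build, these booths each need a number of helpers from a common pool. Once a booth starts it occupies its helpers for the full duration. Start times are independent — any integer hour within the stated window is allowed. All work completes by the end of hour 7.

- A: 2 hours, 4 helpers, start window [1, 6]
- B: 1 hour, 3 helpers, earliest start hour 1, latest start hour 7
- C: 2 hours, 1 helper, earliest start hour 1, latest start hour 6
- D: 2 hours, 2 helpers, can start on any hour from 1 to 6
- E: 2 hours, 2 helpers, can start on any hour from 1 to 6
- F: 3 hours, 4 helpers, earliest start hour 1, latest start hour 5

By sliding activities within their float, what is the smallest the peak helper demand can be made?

Early-start (A@1, B@1, C@1, D@1, E@1, F@1) gives peak 16: h1:16  h2:13  h3:4  h4:0  h5:0  h6:0  h7:0.
Shift B→3, D→3, E→4, F→5.
Schedule A@1, B@3, C@1, D@3, E@4, F@5: h1:5  h2:5  h3:5  h4:4  h5:6  h6:4  h7:4 — peak 6.

6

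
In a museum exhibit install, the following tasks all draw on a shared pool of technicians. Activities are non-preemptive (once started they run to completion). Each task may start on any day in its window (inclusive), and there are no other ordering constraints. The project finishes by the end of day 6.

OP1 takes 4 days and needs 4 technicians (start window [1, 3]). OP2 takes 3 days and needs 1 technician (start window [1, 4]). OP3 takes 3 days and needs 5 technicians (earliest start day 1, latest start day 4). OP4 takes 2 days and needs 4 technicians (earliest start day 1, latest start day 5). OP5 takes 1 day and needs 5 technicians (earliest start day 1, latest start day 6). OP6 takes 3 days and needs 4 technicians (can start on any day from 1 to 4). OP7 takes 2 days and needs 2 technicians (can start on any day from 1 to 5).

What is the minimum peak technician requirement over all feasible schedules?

12

Early-start (OP1@1, OP2@1, OP3@1, OP4@1, OP5@1, OP6@1, OP7@1) gives peak 25: d1:25  d2:20  d3:14  d4:4  d5:0  d6:0.
Shift OP4→4, OP5→6, OP6→4.
Schedule OP1@1, OP2@1, OP3@1, OP4@4, OP5@6, OP6@4, OP7@1: d1:12  d2:12  d3:10  d4:12  d5:8  d6:9 — peak 12.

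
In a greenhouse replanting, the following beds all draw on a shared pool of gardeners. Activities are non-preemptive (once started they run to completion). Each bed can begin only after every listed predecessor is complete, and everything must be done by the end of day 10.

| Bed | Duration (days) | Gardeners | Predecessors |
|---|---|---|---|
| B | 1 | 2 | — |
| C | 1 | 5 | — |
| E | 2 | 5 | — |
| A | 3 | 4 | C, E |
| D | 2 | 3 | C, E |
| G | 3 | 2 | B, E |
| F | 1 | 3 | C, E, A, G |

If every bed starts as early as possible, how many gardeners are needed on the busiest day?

12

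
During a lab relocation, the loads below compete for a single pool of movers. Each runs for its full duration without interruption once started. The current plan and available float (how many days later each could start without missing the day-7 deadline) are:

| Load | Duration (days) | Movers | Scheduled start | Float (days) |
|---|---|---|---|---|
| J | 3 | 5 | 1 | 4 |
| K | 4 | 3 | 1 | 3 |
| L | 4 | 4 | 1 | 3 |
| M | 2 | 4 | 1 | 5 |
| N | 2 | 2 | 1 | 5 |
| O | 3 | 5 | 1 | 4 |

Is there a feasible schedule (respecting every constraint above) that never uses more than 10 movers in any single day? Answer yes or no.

no

The minimum achievable peak is 11; 10 < 11, so no feasible schedule stays within the cap.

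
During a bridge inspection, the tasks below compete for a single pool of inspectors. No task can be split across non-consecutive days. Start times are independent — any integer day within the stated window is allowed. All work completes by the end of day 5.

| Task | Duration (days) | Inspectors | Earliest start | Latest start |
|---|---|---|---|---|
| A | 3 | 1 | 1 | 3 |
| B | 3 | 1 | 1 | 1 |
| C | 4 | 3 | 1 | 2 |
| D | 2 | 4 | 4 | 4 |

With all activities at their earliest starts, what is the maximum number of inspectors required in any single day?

Early-start schedule: A@1, B@1, C@1, D@4.
Load per day: day 1: 5, day 2: 5, day 3: 5, day 4: 7, day 5: 4.
Peak is 7.

7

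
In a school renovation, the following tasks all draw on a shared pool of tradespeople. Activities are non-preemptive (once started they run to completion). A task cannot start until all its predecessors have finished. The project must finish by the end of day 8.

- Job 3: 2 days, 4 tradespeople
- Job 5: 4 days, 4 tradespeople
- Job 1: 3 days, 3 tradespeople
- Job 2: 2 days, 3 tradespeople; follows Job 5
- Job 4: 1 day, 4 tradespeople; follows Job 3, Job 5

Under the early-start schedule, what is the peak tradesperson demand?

11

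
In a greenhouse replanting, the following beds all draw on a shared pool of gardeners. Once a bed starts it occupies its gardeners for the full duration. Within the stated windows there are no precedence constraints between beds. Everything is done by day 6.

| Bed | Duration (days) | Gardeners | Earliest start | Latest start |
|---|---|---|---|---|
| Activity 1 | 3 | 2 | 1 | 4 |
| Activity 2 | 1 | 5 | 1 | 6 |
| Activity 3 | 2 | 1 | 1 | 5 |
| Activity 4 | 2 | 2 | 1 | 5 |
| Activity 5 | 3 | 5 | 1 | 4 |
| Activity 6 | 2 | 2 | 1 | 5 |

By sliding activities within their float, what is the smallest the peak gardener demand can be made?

7

Early-start (Activity 1@1, Activity 2@1, Activity 3@1, Activity 4@1, Activity 5@1, Activity 6@1) gives peak 17: d1:17  d2:12  d3:7  d4:0  d5:0  d6:0.
Shift Activity 3→2, Activity 4→2, Activity 5→4, Activity 6→2.
Schedule Activity 1@1, Activity 2@1, Activity 3@2, Activity 4@2, Activity 5@4, Activity 6@2: d1:7  d2:7  d3:7  d4:5  d5:5  d6:5 — peak 7.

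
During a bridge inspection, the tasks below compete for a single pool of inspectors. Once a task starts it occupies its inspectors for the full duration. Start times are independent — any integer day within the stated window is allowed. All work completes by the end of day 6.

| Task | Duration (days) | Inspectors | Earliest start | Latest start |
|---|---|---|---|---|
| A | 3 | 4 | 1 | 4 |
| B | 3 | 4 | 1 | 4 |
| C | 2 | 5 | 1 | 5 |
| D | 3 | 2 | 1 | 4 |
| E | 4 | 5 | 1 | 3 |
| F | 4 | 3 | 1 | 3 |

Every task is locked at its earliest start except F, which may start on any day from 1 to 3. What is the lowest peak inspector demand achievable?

20

F@1: d1:23  d2:23  d3:18  d4:8  d5:0  d6:0 → peak 23
F@2: d1:20  d2:23  d3:18  d4:8  d5:3  d6:0 → peak 23
F@3: d1:20  d2:20  d3:18  d4:8  d5:3  d6:3 → peak 20
Best is F@3, peak 20.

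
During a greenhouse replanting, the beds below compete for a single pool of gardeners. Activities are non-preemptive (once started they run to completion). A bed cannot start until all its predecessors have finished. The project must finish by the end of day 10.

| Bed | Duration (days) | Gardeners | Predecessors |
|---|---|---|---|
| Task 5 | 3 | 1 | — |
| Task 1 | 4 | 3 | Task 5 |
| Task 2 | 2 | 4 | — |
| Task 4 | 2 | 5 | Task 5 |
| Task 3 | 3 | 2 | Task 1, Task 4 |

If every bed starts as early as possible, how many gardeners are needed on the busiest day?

8

Early-start schedule: Task 5@1, Task 1@4, Task 2@1, Task 4@4, Task 3@8.
Load per day: day 1: 5, day 2: 5, day 3: 1, day 4: 8, day 5: 8, day 6: 3, day 7: 3, day 8: 2, day 9: 2, day 10: 2.
Peak is 8.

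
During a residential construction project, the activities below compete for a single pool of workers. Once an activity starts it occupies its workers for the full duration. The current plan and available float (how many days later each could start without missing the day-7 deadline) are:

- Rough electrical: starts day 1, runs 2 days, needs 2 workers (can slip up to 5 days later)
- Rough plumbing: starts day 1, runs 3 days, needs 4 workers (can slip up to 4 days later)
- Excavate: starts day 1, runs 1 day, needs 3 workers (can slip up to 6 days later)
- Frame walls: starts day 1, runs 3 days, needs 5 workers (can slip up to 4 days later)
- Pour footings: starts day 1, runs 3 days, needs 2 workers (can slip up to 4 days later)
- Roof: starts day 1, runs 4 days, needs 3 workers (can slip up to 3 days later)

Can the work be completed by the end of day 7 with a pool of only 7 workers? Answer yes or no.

Total worker-days = 52; over 7 days the average is 52/7 > 7, so some day must exceed 7.

no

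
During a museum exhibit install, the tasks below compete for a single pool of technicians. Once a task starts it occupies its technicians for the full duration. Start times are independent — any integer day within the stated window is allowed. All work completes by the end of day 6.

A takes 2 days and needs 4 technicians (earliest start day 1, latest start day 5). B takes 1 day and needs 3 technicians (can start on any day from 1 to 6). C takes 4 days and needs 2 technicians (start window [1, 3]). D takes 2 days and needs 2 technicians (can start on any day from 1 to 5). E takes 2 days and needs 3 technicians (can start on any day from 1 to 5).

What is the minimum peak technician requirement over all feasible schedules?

Early-start (A@1, B@1, C@1, D@1, E@1) gives peak 14: d1:14  d2:11  d3:2  d4:2  d5:0  d6:0.
Shift B→3, D→4, E→5.
Schedule A@1, B@3, C@1, D@4, E@5: d1:6  d2:6  d3:5  d4:4  d5:5  d6:3 — peak 6.

6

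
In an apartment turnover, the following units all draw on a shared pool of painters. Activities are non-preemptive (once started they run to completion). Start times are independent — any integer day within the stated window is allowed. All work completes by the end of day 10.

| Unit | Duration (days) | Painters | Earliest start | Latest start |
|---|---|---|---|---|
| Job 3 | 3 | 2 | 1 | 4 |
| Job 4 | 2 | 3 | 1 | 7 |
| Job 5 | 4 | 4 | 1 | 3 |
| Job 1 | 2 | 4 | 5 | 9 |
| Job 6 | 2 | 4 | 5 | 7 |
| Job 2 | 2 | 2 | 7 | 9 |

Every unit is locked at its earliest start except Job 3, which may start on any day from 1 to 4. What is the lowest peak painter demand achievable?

Job 3@1: d1:9  d2:9  d3:6  d4:4  d5:8  d6:8  d7:2  d8:2  d9:0  d10:0 → peak 9
Job 3@2: d1:7  d2:9  d3:6  d4:6  d5:8  d6:8  d7:2  d8:2  d9:0  d10:0 → peak 9
Job 3@3: d1:7  d2:7  d3:6  d4:6  d5:10  d6:8  d7:2  d8:2  d9:0  d10:0 → peak 10
Job 3@4: d1:7  d2:7  d3:4  d4:6  d5:10  d6:10  d7:2  d8:2  d9:0  d10:0 → peak 10
Best is Job 3@1, peak 9.

9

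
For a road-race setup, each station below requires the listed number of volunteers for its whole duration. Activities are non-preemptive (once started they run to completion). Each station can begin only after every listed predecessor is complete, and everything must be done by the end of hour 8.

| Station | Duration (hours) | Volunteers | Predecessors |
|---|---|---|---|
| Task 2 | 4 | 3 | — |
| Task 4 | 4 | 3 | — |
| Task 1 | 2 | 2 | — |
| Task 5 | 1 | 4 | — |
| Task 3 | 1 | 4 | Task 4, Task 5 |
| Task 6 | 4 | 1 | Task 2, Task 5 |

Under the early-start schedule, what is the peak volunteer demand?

Early-start schedule: Task 2@1, Task 4@1, Task 1@1, Task 5@1, Task 3@5, Task 6@5.
Load per hour: hour 1: 12, hour 2: 8, hour 3: 6, hour 4: 6, hour 5: 5, hour 6: 1, hour 7: 1, hour 8: 1.
Peak is 12.

12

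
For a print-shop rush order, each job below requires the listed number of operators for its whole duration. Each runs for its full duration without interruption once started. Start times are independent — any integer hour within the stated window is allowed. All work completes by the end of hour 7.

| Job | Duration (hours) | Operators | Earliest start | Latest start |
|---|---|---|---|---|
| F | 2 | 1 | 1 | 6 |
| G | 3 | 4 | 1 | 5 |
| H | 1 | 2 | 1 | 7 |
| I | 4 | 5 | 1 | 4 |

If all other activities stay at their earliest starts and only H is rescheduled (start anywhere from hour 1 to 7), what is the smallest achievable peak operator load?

10

H@1: h1:12  h2:10  h3:9  h4:5  h5:0  h6:0  h7:0 → peak 12
H@2: h1:10  h2:12  h3:9  h4:5  h5:0  h6:0  h7:0 → peak 12
H@3: h1:10  h2:10  h3:11  h4:5  h5:0  h6:0  h7:0 → peak 11
H@4: h1:10  h2:10  h3:9  h4:7  h5:0  h6:0  h7:0 → peak 10
H@5: h1:10  h2:10  h3:9  h4:5  h5:2  h6:0  h7:0 → peak 10
H@6: h1:10  h2:10  h3:9  h4:5  h5:0  h6:2  h7:0 → peak 10
H@7: h1:10  h2:10  h3:9  h4:5  h5:0  h6:0  h7:2 → peak 10
Best is H@4, peak 10.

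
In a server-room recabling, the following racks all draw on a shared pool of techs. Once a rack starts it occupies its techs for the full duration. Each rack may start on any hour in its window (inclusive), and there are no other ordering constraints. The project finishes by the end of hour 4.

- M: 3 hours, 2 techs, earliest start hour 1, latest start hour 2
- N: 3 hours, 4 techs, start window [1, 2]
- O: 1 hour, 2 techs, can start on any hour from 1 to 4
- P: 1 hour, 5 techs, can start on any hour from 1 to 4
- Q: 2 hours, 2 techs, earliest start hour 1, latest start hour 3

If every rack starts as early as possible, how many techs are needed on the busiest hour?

15

Early-start schedule: M@1, N@1, O@1, P@1, Q@1.
Load per hour: hour 1: 15, hour 2: 8, hour 3: 6, hour 4: 0.
Peak is 15.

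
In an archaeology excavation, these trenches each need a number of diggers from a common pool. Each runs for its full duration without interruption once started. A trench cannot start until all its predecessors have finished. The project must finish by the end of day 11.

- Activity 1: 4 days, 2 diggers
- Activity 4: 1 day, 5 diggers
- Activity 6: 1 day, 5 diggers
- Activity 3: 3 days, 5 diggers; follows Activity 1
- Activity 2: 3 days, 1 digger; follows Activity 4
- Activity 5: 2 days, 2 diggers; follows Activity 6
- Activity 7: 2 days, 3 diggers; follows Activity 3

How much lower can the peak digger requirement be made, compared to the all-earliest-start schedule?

7

Early-start peak: d1:12  d2:5  d3:5  d4:3  d5:5  d6:5  d7:5  d8:3  d9:3  d10:0  d11:0 ⇒ 12.
Leveled (Activity 1@2, Activity 4@1, Activity 6@6, Activity 3@7, Activity 2@2, Activity 5@10, Activity 7@10): d1:5  d2:3  d3:3  d4:3  d5:2  d6:5  d7:5  d8:5  d9:5  d10:5  d11:5 ⇒ 5.
Reduction 12 − 5 = 7.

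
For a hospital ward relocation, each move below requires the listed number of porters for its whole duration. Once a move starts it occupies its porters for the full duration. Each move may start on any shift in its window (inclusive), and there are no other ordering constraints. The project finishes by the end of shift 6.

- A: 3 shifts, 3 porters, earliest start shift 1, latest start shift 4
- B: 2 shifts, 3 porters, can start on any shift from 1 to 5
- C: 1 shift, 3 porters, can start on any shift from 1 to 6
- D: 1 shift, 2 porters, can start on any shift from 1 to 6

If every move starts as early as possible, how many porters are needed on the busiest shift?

11

Early-start schedule: A@1, B@1, C@1, D@1.
Load per shift: shift 1: 11, shift 2: 6, shift 3: 3, shift 4: 0, shift 5: 0, shift 6: 0.
Peak is 11.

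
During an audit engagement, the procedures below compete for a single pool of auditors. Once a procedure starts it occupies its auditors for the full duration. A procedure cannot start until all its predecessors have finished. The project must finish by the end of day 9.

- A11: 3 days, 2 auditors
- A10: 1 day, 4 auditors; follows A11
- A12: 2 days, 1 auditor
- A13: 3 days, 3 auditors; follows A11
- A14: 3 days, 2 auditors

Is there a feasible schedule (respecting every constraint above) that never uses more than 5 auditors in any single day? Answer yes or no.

Schedule A11@1, A10@4, A12@5, A13@5, A14@1: d1:4  d2:4  d3:4  d4:4  d5:4  d6:4  d7:3  d8:0  d9:0 — peak 4 ≤ 5.

yes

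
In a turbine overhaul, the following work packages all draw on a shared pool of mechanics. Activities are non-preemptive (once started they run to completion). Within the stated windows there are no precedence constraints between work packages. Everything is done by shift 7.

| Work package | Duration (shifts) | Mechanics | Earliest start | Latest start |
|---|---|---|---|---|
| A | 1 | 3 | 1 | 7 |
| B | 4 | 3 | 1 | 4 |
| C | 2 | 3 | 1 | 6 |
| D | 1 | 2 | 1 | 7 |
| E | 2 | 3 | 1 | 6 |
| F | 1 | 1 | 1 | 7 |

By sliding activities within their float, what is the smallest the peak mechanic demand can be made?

6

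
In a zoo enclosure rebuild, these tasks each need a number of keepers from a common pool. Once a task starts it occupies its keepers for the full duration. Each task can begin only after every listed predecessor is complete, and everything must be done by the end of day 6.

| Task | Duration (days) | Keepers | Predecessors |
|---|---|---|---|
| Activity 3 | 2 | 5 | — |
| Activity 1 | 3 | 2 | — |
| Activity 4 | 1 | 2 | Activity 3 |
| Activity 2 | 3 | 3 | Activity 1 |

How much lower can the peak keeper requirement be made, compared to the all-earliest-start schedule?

0

Early-start peak: d1:7  d2:7  d3:4  d4:3  d5:3  d6:3 ⇒ 7.
Leveled (Activity 3@1, Activity 1@1, Activity 4@3, Activity 2@4): d1:7  d2:7  d3:4  d4:3  d5:3  d6:3 ⇒ 7.
Reduction 7 − 7 = 0.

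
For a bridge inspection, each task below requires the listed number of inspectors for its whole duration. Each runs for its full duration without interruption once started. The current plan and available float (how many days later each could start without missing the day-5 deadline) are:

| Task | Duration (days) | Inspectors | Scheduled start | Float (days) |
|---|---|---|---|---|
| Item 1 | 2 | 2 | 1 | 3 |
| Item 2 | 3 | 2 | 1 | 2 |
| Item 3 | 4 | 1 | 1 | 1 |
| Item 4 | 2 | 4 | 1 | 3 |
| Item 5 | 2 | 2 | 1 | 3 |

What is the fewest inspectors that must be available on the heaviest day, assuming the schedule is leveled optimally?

7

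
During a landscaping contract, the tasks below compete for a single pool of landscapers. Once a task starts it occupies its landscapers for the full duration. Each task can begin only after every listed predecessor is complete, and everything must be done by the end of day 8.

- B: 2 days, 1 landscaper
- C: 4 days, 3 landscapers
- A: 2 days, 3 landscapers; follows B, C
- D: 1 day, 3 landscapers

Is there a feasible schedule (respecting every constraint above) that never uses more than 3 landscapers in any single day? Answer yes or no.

no

The minimum achievable peak is 4; 3 < 4, so no feasible schedule stays within the cap.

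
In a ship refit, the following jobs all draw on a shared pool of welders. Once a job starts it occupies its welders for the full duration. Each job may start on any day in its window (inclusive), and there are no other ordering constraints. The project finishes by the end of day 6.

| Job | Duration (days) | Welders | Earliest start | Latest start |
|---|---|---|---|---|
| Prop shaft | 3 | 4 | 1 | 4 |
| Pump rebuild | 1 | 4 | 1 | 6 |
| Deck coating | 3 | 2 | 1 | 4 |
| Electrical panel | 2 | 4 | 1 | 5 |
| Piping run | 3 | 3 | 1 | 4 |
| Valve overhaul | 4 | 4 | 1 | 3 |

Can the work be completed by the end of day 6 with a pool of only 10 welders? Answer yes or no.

no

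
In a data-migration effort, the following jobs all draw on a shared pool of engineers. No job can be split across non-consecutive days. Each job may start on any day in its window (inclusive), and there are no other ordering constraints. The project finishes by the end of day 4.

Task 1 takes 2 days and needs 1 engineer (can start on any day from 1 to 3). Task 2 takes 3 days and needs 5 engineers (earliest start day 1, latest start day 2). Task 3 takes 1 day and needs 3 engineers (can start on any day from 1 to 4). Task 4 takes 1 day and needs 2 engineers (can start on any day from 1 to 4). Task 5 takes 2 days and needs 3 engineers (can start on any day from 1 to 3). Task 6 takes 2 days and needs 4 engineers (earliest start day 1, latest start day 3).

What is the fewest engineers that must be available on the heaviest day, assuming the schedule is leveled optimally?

9

Early-start (Task 1@1, Task 2@1, Task 3@1, Task 4@1, Task 5@1, Task 6@1) gives peak 18: d1:18  d2:13  d3:5  d4:0.
Shift Task 3→4, Task 4→4, Task 6→3.
Schedule Task 1@1, Task 2@1, Task 3@4, Task 4@4, Task 5@1, Task 6@3: d1:9  d2:9  d3:9  d4:9 — peak 9.
Total engineer-days = 36 over 4 days ⇒ peak ≥ ⌈36/4⌉ = 9, so 9 is optimal.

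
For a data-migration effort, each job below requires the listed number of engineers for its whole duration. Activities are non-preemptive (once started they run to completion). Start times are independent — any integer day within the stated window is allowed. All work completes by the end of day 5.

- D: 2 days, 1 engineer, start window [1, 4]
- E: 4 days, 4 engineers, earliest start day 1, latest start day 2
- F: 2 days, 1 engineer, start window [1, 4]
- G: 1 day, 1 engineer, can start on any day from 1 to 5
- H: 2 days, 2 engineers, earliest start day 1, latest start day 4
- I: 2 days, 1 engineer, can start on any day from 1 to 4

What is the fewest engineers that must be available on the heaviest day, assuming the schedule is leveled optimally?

7

Early-start (D@1, E@1, F@1, G@1, H@1, I@1) gives peak 10: d1:10  d2:9  d3:4  d4:4  d5:0.
Shift H→3, I→2.
Schedule D@1, E@1, F@1, G@1, H@3, I@2: d1:7  d2:7  d3:7  d4:6  d5:0 — peak 7.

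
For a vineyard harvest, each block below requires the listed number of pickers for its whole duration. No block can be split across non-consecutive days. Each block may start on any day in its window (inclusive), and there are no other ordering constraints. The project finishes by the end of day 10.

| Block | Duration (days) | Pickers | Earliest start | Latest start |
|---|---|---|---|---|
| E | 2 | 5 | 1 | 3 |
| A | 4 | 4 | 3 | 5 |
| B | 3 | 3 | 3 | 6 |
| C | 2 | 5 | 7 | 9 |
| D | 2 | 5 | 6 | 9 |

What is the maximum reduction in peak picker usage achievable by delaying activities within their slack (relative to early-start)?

Early-start peak: d1:5  d2:5  d3:7  d4:7  d5:7  d6:9  d7:10  d8:5  d9:0  d10:0 ⇒ 10.
Leveled (E@1, A@3, B@3, C@7, D@9): d1:5  d2:5  d3:7  d4:7  d5:7  d6:4  d7:5  d8:5  d9:5  d10:5 ⇒ 7.
Reduction 10 − 7 = 3.

3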